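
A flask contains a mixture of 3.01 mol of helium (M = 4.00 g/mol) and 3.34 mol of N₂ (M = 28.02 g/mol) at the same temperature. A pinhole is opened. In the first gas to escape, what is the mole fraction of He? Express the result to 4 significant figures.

Effusion rate of each component ∝ n_i/√M_i (partial pressure × 1/√M).
x_He(eff) = (n_He/√M_He) / (n_He/√M_He + n_N₂/√M_N₂)
= (3.01/√4.00) / (3.01/√4.00 + 3.34/√28.02) = 1.505/(1.505 + 0.6310) = 0.7046.

0.7046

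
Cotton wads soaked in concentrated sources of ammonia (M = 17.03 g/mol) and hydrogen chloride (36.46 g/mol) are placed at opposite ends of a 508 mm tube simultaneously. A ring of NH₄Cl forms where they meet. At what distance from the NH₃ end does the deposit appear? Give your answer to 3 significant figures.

In equal time, each gas travels a distance ∝ its rate ∝ 1/√M, so d_NH₃/d_HCl = √(M_HCl/M_NH₃) = √(36.46/17.03) = 1.463.
With d_NH₃ + d_HCl = 508 mm, d_HCl = 508/(1 + 1.463) = 206.2 mm.
d_NH₃ = 508 − 206.2 = 302 mm.

302 mm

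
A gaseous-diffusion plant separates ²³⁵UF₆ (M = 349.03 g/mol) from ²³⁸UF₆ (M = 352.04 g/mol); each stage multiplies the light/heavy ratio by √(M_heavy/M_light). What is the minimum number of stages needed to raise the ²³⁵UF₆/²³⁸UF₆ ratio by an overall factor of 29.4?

788

With α = √(352.04/349.03) per stage, ln α = ½ ln(1.00862) = 0.004293.
Need α^N ≥ 29.4 ⇒ N ≥ ln(29.4) / ln α = 3.381 / 0.004293 = 787.47.
So at least 788 stages are needed.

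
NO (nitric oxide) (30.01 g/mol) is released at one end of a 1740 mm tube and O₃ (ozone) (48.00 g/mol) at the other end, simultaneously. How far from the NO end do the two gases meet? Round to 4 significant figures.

971.7 mm

In equal time, each gas travels a distance ∝ its rate ∝ 1/√M, so d_NO/d_O₃ = √(M_O₃/M_NO) = √(48.00/30.01) = 1.265.
With d_NO + d_O₃ = 1740 mm, d_O₃ = 1740/(1 + 1.265) = 768.3 mm.
d_NO = 1740 − 768.3 = 971.7 mm.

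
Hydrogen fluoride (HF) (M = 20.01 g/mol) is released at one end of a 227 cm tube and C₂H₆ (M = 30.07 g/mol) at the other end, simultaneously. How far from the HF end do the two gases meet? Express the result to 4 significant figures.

Graham's law gives d_HF/d_C₂H₆ = rate_HF/rate_C₂H₆ = √(M_C₂H₆/M_HF) = √(30.07/20.01) = 1.226.
With d_HF + d_C₂H₆ = 227 cm, d_C₂H₆ = 227/(1 + 1.226) = 102.0 cm.
d_HF = 227 − 102.0 = 125.0 cm.

125.0 cm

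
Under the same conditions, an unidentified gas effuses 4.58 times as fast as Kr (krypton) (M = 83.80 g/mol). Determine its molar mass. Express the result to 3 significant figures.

Graham's law gives rate_X/rate_Kr = √(M_Kr/M_X).
4.58 = √(83.80/M_X)
M_X = 83.80 / 4.58² = 83.80 / 20.98 = 3.99 g/mol

3.99 g/mol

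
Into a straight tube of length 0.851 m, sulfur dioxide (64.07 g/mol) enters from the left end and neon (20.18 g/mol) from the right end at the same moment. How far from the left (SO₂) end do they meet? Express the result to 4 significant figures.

0.3059 m

Graham's law gives d_SO₂/d_Ne = rate_SO₂/rate_Ne = √(M_Ne/M_SO₂) = √(20.18/64.07) = 0.5612.
With d_SO₂ + d_Ne = 0.851 m, d_Ne = 0.851/(1 + 0.5612) = 0.5451 m.
d_SO₂ = 0.851 − 0.5451 = 0.3059 m.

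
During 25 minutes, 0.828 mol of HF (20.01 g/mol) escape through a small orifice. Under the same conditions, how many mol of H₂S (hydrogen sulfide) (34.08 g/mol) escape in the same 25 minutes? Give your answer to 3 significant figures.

Since effusion rate ∝ 1/√M, rate_H₂S/rate_HF = √(M_HF/M_H₂S) = √(20.01/34.08) = √0.5871 = 0.7663.
So the amount for H₂S is 0.828 × 0.7663 = 0.634 mol.

0.634 mol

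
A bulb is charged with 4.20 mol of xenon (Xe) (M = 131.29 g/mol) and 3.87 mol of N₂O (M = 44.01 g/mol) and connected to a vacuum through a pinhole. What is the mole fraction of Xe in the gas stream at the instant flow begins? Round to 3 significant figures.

The effusion rate of species i is ∝ p_i/√M_i ∝ n_i/√M_i.
Mole fraction of Xe in the effusate = (n_Xe/√M_Xe) / (n_Xe/√M_Xe + n_N₂O/√M_N₂O)
= (4.20/√131.29) / (4.20/√131.29 + 3.87/√44.01) = 0.3666/(0.3666 + 0.5834) = 0.386.

0.386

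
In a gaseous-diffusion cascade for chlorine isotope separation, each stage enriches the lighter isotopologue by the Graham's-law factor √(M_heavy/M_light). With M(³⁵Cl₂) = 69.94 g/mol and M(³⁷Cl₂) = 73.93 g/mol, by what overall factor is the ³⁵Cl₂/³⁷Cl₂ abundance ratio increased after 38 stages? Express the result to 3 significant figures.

The single-stage factor is √(M_heavy/M_light), so 38 stages give [√(73.93/69.94)]^38 = (73.93/69.94)^(38/2).
= 1.05705^19 = 2.87.

2.87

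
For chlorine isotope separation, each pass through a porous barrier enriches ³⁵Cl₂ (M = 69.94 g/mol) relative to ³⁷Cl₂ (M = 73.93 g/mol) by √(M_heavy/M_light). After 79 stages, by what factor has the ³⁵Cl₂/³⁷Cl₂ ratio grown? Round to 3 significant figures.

Overall factor = α^79 with α = √(73.93/69.94), i.e. (73.93/69.94)^(79/2).
= 1.05705^(79/2) = 8.95.

8.95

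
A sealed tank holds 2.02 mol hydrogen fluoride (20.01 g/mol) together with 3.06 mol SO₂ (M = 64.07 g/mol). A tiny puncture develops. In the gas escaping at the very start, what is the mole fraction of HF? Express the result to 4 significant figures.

0.5415

Effusion rate of each component ∝ n_i/√M_i (partial pressure × 1/√M).
Mole fraction of HF in the effusate = (n_HF/√M_HF) / (n_HF/√M_HF + n_SO₂/√M_SO₂)
= (2.02/√20.01) / (2.02/√20.01 + 3.06/√64.07) = 0.4516/(0.4516 + 0.3823) = 0.5415.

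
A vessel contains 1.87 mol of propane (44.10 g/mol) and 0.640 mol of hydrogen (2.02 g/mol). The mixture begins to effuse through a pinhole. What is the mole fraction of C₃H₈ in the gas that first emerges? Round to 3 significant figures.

0.385

The effusion rate of species i is ∝ p_i/√M_i ∝ n_i/√M_i.
x_C₃H₈(eff) = (n_C₃H₈/√M_C₃H₈) / (n_C₃H₈/√M_C₃H₈ + n_H₂/√M_H₂)
= (1.87/√44.10) / (1.87/√44.10 + 0.640/√2.02) = 0.2816/(0.2816 + 0.4503) = 0.385.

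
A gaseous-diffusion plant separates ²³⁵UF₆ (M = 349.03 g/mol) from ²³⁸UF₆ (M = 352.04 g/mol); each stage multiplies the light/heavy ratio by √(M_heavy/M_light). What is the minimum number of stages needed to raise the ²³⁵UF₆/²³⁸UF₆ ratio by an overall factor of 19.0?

Single-stage factor α = √(352.04/349.03), so ln α = ½ ln(1.00862) = 0.004293.
Need α^N ≥ 19.0 ⇒ N ≥ ln(19.0) / ln α = 2.944 / 0.004293 = 685.80.
So at least 686 stages are needed.

686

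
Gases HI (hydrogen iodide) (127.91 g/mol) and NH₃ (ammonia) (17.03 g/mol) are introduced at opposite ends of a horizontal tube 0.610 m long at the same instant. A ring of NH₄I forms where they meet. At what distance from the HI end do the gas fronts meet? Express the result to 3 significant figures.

0.163 m

Graham's law gives d_HI/d_NH₃ = rate_HI/rate_NH₃ = √(M_NH₃/M_HI) = √(17.03/127.91) = 0.3649.
With d_HI + d_NH₃ = 0.610 m, d_NH₃ = 0.610/(1 + 0.3649) = 0.4469 m.
d_HI = 0.610 − 0.4469 = 0.163 m.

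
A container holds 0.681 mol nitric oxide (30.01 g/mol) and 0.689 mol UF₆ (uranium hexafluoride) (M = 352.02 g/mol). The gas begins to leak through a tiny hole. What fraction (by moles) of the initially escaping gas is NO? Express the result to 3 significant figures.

Effusion rate of each component ∝ n_i/√M_i (partial pressure × 1/√M).
x_NO(eff) = (n_NO/√M_NO) / (n_NO/√M_NO + n_UF₆/√M_UF₆)
= (0.681/√30.01) / (0.681/√30.01 + 0.689/√352.02) = 0.1243/(0.1243 + 0.03672) = 0.772.

0.772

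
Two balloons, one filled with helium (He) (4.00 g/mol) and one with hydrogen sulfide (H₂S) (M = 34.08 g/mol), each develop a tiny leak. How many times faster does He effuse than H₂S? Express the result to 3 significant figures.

From Graham's law, rate_He/rate_H₂S = √(M_H₂S/M_He) = √(34.08/4.00) = √8.520 = 2.92.

2.92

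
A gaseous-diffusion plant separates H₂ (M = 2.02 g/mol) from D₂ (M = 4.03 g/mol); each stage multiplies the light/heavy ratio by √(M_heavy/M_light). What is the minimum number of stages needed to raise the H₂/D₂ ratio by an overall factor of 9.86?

With α = √(4.03/2.02) per stage, ln α = ½ ln(1.99505) = 0.3453.
Need α^N ≥ 9.86 ⇒ N ≥ ln(9.86) / ln α = 2.288 / 0.3453 = 6.63.
Minimum whole number of stages: N = 7.

7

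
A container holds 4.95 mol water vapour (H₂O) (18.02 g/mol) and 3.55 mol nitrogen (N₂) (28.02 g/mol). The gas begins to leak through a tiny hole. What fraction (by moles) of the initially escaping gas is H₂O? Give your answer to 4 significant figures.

Rate_i ∝ x_i/√M_i (Graham's law weighted by mole fraction), so the effusate composition follows n_i/√M_i.
x_H₂O(eff) = (n_H₂O/√M_H₂O) / (n_H₂O/√M_H₂O + n_N₂/√M_N₂)
= (4.95/√18.02) / (4.95/√18.02 + 3.55/√28.02) = 1.166/(1.166 + 0.6706) = 0.6349.

0.6349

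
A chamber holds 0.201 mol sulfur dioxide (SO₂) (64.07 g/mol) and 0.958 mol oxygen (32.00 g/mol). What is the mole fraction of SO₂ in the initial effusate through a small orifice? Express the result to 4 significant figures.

Each component's effusion rate ∝ (its partial pressure)·(1/√M) ∝ n_i/√M_i.
x_SO₂(eff) = (n_SO₂/√M_SO₂) / (n_SO₂/√M_SO₂ + n_O₂/√M_O₂)
= (0.201/√64.07) / (0.201/√64.07 + 0.958/√32.00) = 0.02511/(0.02511 + 0.1694) = 0.1291.

0.1291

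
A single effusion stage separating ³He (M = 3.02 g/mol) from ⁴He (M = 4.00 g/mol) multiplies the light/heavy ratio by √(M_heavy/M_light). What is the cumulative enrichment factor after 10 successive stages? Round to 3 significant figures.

4.08

After 10 stages the ratio has grown by (√(4.00/3.02))^10 = (4.00/3.02)^(10/2).
= 1.32450^5 = 4.08.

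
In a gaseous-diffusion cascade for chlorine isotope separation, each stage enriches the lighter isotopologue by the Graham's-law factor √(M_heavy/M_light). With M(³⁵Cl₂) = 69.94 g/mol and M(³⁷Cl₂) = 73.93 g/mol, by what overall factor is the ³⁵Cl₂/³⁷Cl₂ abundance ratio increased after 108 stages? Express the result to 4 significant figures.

20.00

After 108 stages the ratio has grown by (√(73.93/69.94))^108 = (73.93/69.94)^(108/2).
= 1.05705^54 = 20.00.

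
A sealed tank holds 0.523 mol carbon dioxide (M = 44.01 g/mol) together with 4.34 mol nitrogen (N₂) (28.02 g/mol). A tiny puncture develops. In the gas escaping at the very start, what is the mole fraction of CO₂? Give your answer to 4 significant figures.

Rate_i ∝ x_i/√M_i (Graham's law weighted by mole fraction), so the effusate composition follows n_i/√M_i.
Mole fraction of CO₂ in the effusate = (n_CO₂/√M_CO₂) / (n_CO₂/√M_CO₂ + n_N₂/√M_N₂)
= (0.523/√44.01) / (0.523/√44.01 + 4.34/√28.02) = 0.07884/(0.07884 + 0.8199) = 0.08772.

0.08772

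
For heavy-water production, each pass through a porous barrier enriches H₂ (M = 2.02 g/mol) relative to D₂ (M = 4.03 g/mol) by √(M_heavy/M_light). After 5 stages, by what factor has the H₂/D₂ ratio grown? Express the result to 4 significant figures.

The single-stage factor is √(M_heavy/M_light), so 5 stages give [√(4.03/2.02)]^5 = (4.03/2.02)^(5/2).
= 1.99505^(5/2) = 5.622.

5.622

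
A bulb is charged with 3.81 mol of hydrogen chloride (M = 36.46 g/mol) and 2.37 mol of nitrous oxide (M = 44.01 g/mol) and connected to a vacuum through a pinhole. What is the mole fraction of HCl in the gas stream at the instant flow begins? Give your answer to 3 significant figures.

Rate_i ∝ x_i/√M_i (Graham's law weighted by mole fraction), so the effusate composition follows n_i/√M_i.
x_HCl(eff) = (n_HCl/√M_HCl) / (n_HCl/√M_HCl + n_N₂O/√M_N₂O)
= (3.81/√36.46) / (3.81/√36.46 + 2.37/√44.01) = 0.6310/(0.6310 + 0.3573) = 0.638.

0.638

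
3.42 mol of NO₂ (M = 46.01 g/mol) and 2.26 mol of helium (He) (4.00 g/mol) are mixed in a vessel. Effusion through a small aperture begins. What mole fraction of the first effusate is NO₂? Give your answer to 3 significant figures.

Effusion rate of each component ∝ n_i/√M_i (partial pressure × 1/√M).
So x_NO₂ in the escaping gas = (n_NO₂/√M_NO₂) / Σ(n_i/√M_i)
= (3.42/√46.01) / (3.42/√46.01 + 2.26/√4.00) = 0.5042/(0.5042 + 1.130) = 0.309.

0.309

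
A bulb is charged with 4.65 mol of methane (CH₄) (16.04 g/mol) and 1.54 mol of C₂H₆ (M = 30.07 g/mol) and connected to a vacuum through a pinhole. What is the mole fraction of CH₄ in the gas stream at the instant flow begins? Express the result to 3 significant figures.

Rate_i ∝ x_i/√M_i (Graham's law weighted by mole fraction), so the effusate composition follows n_i/√M_i.
Mole fraction of CH₄ in the effusate = (n_CH₄/√M_CH₄) / (n_CH₄/√M_CH₄ + n_C₂H₆/√M_C₂H₆)
= (4.65/√16.04) / (4.65/√16.04 + 1.54/√30.07) = 1.161/(1.161 + 0.2808) = 0.805.

0.805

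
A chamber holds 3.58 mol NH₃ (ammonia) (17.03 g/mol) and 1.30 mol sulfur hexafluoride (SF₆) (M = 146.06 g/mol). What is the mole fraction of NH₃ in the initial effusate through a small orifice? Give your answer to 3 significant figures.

0.890

The effusion rate of species i is ∝ p_i/√M_i ∝ n_i/√M_i.
So x_NH₃ in the escaping gas = (n_NH₃/√M_NH₃) / Σ(n_i/√M_i)
= (3.58/√17.03) / (3.58/√17.03 + 1.30/√146.06) = 0.8675/(0.8675 + 0.1076) = 0.890.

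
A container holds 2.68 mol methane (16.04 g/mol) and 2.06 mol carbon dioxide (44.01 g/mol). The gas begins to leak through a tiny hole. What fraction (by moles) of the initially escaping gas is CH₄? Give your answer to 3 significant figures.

0.683

The effusion rate of species i is ∝ p_i/√M_i ∝ n_i/√M_i.
x_CH₄(eff) = (n_CH₄/√M_CH₄) / (n_CH₄/√M_CH₄ + n_CO₂/√M_CO₂)
= (2.68/√16.04) / (2.68/√16.04 + 2.06/√44.01) = 0.6692/(0.6692 + 0.3105) = 0.683.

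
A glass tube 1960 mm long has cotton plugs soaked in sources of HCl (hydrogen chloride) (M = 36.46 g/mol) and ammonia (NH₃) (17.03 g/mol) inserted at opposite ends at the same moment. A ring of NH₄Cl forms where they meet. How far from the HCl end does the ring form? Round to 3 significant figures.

796 mm

Distances travelled in equal time are proportional to diffusion rates, so d_HCl/d_NH₃ = √(M_NH₃/M_HCl) = √(17.03/36.46) = 0.6834.
With d_HCl + d_NH₃ = 1960 mm, d_NH₃ = 1960/(1 + 0.6834) = 1164 mm.
d_HCl = 1960 − 1164 = 796 mm.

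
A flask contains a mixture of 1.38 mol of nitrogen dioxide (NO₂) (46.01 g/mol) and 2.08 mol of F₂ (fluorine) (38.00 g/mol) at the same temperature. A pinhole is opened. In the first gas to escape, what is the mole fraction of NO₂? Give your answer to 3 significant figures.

Rate_i ∝ x_i/√M_i (Graham's law weighted by mole fraction), so the effusate composition follows n_i/√M_i.
So x_NO₂ in the escaping gas = (n_NO₂/√M_NO₂) / Σ(n_i/√M_i)
= (1.38/√46.01) / (1.38/√46.01 + 2.08/√38.00) = 0.2034/(0.2034 + 0.3374) = 0.376.

0.376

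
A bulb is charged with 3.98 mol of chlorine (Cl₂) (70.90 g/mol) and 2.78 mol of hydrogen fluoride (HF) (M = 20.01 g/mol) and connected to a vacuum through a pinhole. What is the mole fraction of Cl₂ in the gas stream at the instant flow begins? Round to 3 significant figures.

Each component's effusion rate ∝ (its partial pressure)·(1/√M) ∝ n_i/√M_i.
x_Cl₂(eff) = (n_Cl₂/√M_Cl₂) / (n_Cl₂/√M_Cl₂ + n_HF/√M_HF)
= (3.98/√70.90) / (3.98/√70.90 + 2.78/√20.01) = 0.4727/(0.4727 + 0.6215) = 0.432.

0.432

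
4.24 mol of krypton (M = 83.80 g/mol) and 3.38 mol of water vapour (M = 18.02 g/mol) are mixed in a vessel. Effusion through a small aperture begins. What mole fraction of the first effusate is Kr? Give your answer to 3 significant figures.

0.368

Rate_i ∝ x_i/√M_i (Graham's law weighted by mole fraction), so the effusate composition follows n_i/√M_i.
Mole fraction of Kr in the effusate = (n_Kr/√M_Kr) / (n_Kr/√M_Kr + n_H₂O/√M_H₂O)
= (4.24/√83.80) / (4.24/√83.80 + 3.38/√18.02) = 0.4632/(0.4632 + 0.7962) = 0.368.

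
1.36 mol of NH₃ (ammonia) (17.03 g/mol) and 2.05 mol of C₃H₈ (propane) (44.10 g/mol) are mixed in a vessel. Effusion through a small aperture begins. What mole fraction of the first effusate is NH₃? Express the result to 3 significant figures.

Effusion rate of each component ∝ n_i/√M_i (partial pressure × 1/√M).
x_NH₃(eff) = (n_NH₃/√M_NH₃) / (n_NH₃/√M_NH₃ + n_C₃H₈/√M_C₃H₈)
= (1.36/√17.03) / (1.36/√17.03 + 2.05/√44.10) = 0.3296/(0.3296 + 0.3087) = 0.516.

0.516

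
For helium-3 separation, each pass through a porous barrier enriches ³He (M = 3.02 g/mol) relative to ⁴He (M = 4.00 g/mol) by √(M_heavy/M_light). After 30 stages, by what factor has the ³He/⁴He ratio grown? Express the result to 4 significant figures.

67.73

Each stage multiplies the ratio by α = √(4.00/3.02), so after 30 stages the overall factor is α^30 = (4.00/3.02)^(30/2).
= 1.32450^15 = 67.73.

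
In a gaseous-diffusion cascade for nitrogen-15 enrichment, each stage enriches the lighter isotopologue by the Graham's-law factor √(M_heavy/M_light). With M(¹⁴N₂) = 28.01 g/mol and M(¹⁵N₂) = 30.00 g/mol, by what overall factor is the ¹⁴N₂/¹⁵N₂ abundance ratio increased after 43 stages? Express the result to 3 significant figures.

After 43 stages the ratio has grown by (√(30.00/28.01))^43 = (30.00/28.01)^(43/2).
= 1.07105^(43/2) = 4.37.

4.37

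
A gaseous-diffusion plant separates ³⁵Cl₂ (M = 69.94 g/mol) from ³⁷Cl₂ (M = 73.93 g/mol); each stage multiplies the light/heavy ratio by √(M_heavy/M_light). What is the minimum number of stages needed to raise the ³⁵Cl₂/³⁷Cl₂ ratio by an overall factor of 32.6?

Per stage α = (73.93/69.94)^(1/2) = 1.05705^0.5, giving ln α = 0.02774.
Need α^N ≥ 32.6 ⇒ N ≥ ln(32.6) / ln α = 3.484 / 0.02774 = 125.60.
So at least 126 stages are needed.

126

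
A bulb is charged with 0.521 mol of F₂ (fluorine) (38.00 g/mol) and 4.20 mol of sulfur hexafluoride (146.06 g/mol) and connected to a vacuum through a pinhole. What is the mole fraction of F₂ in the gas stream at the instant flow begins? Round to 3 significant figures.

Effusion rate of each component ∝ n_i/√M_i (partial pressure × 1/√M).
Mole fraction of F₂ in the effusate = (n_F₂/√M_F₂) / (n_F₂/√M_F₂ + n_SF₆/√M_SF₆)
= (0.521/√38.00) / (0.521/√38.00 + 4.20/√146.06) = 0.08452/(0.08452 + 0.3475) = 0.196.

0.196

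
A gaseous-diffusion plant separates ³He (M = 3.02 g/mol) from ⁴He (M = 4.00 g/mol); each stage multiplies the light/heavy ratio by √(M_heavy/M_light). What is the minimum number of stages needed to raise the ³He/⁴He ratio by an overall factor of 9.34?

16

Per stage α = (4.00/3.02)^(1/2) = 1.32450^0.5, giving ln α = 0.1405.
Need α^N ≥ 9.34 ⇒ N ≥ ln(9.34) / ln α = 2.234 / 0.1405 = 15.90.
So at least 16 stages are needed.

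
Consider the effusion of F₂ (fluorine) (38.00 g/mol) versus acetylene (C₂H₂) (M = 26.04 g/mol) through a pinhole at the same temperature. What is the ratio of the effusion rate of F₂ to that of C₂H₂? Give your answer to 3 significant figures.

0.828

By Graham's law, rate_F₂/rate_C₂H₂ = √(M_C₂H₂/M_F₂) = √(26.04/38.00) = √0.6853 = 0.828.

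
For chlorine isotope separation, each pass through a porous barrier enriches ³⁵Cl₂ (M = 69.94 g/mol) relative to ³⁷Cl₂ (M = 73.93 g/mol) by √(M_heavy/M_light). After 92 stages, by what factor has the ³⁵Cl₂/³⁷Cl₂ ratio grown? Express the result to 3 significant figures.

12.8

The single-stage factor is √(M_heavy/M_light), so 92 stages give [√(73.93/69.94)]^92 = (73.93/69.94)^(92/2).
= 1.05705^46 = 12.8.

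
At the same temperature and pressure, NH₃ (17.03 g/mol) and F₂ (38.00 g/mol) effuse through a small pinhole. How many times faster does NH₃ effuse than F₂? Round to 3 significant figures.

By Graham's law, rate_NH₃/rate_F₂ = √(M_F₂/M_NH₃) = √(38.00/17.03) = √2.231 = 1.49.

1.49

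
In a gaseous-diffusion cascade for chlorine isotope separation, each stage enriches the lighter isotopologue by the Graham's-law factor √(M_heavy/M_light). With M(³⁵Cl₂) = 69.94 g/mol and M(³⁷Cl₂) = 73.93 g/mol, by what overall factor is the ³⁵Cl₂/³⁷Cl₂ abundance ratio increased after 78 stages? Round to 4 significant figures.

Overall factor = α^78 with α = √(73.93/69.94), i.e. (73.93/69.94)^(78/2).
= 1.05705^39 = 8.704.

8.704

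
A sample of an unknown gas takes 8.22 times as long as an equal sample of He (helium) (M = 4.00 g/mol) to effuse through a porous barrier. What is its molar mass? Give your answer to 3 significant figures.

270 g/mol

Using Graham's law: t_X/t_He = √(M_X/M_He).
8.22 = √(M_X/4.00)
M_X = 4.00 × 8.22² = 4.00 × 67.57 = 270 g/mol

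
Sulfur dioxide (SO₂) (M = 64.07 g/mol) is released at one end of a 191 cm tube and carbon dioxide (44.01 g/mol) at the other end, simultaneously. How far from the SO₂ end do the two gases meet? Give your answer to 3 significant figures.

86.6 cm

In equal time, each gas travels a distance ∝ its rate ∝ 1/√M, so d_SO₂/d_CO₂ = √(M_CO₂/M_SO₂) = √(44.01/64.07) = 0.8288.
With d_SO₂ + d_CO₂ = 191 cm, d_CO₂ = 191/(1 + 0.8288) = 104.4 cm.
d_SO₂ = 191 − 104.4 = 86.6 cm.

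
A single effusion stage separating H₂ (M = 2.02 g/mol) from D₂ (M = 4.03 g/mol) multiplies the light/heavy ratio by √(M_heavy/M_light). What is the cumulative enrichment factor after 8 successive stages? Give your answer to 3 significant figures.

15.8

After 8 stages the ratio has grown by (√(4.03/2.02))^8 = (4.03/2.02)^(8/2).
= 1.99505^4 = 15.8.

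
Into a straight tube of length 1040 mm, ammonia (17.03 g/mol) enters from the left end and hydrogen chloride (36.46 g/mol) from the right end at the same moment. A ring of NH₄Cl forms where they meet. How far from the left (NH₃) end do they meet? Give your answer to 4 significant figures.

Distances travelled in equal time are proportional to diffusion rates, so d_NH₃/d_HCl = √(M_HCl/M_NH₃) = √(36.46/17.03) = 1.463.
With d_NH₃ + d_HCl = 1040 mm, d_HCl = 1040/(1 + 1.463) = 422.2 mm.
d_NH₃ = 1040 − 422.2 = 617.8 mm.

617.8 mm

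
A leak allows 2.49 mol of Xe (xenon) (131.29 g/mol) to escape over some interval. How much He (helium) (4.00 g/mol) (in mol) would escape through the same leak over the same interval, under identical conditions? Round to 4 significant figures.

14.27 mol

Graham's law gives rate_He/rate_Xe = √(M_Xe/M_He) = √(131.29/4.00) = √32.82 = 5.729.
So the amount for He is 2.49 × 5.729 = 14.27 mol.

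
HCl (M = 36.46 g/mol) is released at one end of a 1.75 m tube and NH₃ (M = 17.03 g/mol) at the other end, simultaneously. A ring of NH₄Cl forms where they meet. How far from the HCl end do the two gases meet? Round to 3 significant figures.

Graham's law gives d_HCl/d_NH₃ = rate_HCl/rate_NH₃ = √(M_NH₃/M_HCl) = √(17.03/36.46) = 0.6834.
With d_HCl + d_NH₃ = 1.75 m, d_NH₃ = 1.75/(1 + 0.6834) = 1.040 m.
d_HCl = 1.75 − 1.040 = 0.710 m.

0.710 m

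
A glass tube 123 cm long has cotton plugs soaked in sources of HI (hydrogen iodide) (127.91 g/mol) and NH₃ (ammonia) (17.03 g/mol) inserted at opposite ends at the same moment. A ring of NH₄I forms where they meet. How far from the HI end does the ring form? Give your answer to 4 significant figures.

32.88 cm

Graham's law gives d_HI/d_NH₃ = rate_HI/rate_NH₃ = √(M_NH₃/M_HI) = √(17.03/127.91) = 0.3649.
With d_HI + d_NH₃ = 123 cm, d_NH₃ = 123/(1 + 0.3649) = 90.12 cm.
d_HI = 123 − 90.12 = 32.88 cm.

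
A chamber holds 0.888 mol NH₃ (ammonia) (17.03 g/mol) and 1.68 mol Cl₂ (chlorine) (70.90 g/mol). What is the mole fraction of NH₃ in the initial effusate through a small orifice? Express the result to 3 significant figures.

0.519

Effusion rate of each component ∝ n_i/√M_i (partial pressure × 1/√M).
Mole fraction of NH₃ in the effusate = (n_NH₃/√M_NH₃) / (n_NH₃/√M_NH₃ + n_Cl₂/√M_Cl₂)
= (0.888/√17.03) / (0.888/√17.03 + 1.68/√70.90) = 0.2152/(0.2152 + 0.1995) = 0.519.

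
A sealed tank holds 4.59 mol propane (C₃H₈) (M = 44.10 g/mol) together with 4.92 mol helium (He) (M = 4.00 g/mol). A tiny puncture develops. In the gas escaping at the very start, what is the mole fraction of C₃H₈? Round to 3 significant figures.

0.219

Rate_i ∝ x_i/√M_i (Graham's law weighted by mole fraction), so the effusate composition follows n_i/√M_i.
So x_C₃H₈ in the escaping gas = (n_C₃H₈/√M_C₃H₈) / Σ(n_i/√M_i)
= (4.59/√44.10) / (4.59/√44.10 + 4.92/√4.00) = 0.6912/(0.6912 + 2.460) = 0.219.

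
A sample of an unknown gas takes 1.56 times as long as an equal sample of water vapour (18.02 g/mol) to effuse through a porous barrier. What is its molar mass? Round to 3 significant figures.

Using Graham's law: t_X/t_H₂O = √(M_X/M_H₂O).
1.56 = √(M_X/18.02)
M_X = 18.02 × 1.56² = 18.02 × 2.434 = 43.9 g/mol

43.9 g/mol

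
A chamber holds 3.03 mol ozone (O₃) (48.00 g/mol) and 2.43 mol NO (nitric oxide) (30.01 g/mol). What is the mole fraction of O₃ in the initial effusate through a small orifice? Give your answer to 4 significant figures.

0.4965

The effusion rate of species i is ∝ p_i/√M_i ∝ n_i/√M_i.
Mole fraction of O₃ in the effusate = (n_O₃/√M_O₃) / (n_O₃/√M_O₃ + n_NO/√M_NO)
= (3.03/√48.00) / (3.03/√48.00 + 2.43/√30.01) = 0.4373/(0.4373 + 0.4436) = 0.4965.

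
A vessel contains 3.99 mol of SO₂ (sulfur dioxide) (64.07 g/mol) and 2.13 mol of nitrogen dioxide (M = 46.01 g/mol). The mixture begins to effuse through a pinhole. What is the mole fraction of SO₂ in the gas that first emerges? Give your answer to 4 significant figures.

Each component's effusion rate ∝ (its partial pressure)·(1/√M) ∝ n_i/√M_i.
x_SO₂(eff) = (n_SO₂/√M_SO₂) / (n_SO₂/√M_SO₂ + n_NO₂/√M_NO₂)
= (3.99/√64.07) / (3.99/√64.07 + 2.13/√46.01) = 0.4985/(0.4985 + 0.3140) = 0.6135.

0.6135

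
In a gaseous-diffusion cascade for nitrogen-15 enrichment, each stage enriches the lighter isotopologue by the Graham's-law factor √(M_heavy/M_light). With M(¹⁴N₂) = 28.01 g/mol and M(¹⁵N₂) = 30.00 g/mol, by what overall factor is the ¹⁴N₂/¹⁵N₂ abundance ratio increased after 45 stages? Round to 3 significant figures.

4.68

Each stage multiplies the ratio by α = √(30.00/28.01), so after 45 stages the overall factor is α^45 = (30.00/28.01)^(45/2).
= 1.07105^(45/2) = 4.68.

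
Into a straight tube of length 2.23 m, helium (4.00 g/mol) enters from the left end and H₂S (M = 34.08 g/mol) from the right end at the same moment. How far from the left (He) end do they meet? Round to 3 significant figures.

The fronts meet when d_He + d_H₂S = L with d_He/d_H₂S = √(M_H₂S/M_He) (Graham's law). Here √(M_H₂S/M_He) = √(34.08/4.00) = 2.919.
With d_He + d_H₂S = 2.23 m, d_H₂S = 2.23/(1 + 2.919) = 0.5690 m.
d_He = 2.23 − 0.5690 = 1.66 m.

1.66 m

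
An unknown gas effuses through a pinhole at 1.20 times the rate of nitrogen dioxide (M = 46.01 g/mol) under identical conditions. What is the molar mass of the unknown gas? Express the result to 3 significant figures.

32.0 g/mol

Using Graham's law: rate_X/rate_NO₂ = √(M_NO₂/M_X).
1.20 = √(46.01/M_X)
M_X = 46.01 / 1.20² = 46.01 / 1.440 = 32.0 g/mol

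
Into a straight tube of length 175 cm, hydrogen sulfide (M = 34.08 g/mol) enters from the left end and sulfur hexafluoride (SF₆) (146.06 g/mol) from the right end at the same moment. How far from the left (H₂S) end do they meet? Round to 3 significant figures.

118 cm

Distances travelled in equal time are proportional to diffusion rates, so d_H₂S/d_SF₆ = √(M_SF₆/M_H₂S) = √(146.06/34.08) = 2.070.
With d_H₂S + d_SF₆ = 175 cm, d_SF₆ = 175/(1 + 2.070) = 57.00 cm.
d_H₂S = 175 − 57.00 = 118 cm.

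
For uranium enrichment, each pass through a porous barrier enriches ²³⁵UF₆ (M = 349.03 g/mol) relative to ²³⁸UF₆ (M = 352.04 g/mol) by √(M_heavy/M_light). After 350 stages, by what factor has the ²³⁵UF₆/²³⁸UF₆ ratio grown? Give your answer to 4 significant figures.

4.494

Overall factor = α^350 with α = √(352.04/349.03), i.e. (352.04/349.03)^(350/2).
= 1.00862^175 = 4.494.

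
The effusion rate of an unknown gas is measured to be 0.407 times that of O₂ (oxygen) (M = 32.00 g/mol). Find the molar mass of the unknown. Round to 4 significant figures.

193.2 g/mol

Since effusion rate ∝ 1/√M, rate_X/rate_O₂ = √(M_O₂/M_X).
0.407 = √(32.00/M_X)
M_X = 32.00 / 0.407² = 32.00 / 0.1656 = 193.2 g/mol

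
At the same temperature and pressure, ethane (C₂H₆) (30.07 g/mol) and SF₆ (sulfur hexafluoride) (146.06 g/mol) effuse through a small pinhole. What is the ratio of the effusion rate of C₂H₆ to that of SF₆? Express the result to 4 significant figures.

By Graham's law, rate_C₂H₆/rate_SF₆ = √(M_SF₆/M_C₂H₆) = √(146.06/30.07) = √4.857 = 2.204.

2.204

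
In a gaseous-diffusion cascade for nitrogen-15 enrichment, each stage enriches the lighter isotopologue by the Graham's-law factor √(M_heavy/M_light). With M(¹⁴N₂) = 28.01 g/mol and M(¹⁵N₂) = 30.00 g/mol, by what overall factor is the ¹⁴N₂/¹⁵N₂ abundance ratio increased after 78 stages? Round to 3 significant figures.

The single-stage factor is √(M_heavy/M_light), so 78 stages give [√(30.00/28.01)]^78 = (30.00/28.01)^(78/2).
= 1.07105^39 = 14.5.

14.5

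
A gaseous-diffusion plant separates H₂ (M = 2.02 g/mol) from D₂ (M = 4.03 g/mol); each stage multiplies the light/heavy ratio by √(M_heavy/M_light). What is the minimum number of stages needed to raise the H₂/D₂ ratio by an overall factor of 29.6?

10

Per stage α = (4.03/2.02)^(1/2) = 1.99505^0.5, giving ln α = 0.3453.
Need α^N ≥ 29.6 ⇒ N ≥ ln(29.6) / ln α = 3.388 / 0.3453 = 9.81.
So at least 10 stages are needed.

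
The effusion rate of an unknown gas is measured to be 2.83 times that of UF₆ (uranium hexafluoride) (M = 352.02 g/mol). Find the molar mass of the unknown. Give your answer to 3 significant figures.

Using Graham's law: rate_X/rate_UF₆ = √(M_UF₆/M_X).
2.83 = √(352.02/M_X)
M_X = 352.02 / 2.83² = 352.02 / 8.009 = 44.0 g/mol

44.0 g/mol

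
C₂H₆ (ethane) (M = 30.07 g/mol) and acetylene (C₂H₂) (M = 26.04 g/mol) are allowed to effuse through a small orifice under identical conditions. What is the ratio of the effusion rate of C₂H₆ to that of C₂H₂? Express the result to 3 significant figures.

Using Graham's law: rate_C₂H₆/rate_C₂H₂ = √(M_C₂H₂/M_C₂H₆) = √(26.04/30.07) = √0.8660 = 0.931.

0.931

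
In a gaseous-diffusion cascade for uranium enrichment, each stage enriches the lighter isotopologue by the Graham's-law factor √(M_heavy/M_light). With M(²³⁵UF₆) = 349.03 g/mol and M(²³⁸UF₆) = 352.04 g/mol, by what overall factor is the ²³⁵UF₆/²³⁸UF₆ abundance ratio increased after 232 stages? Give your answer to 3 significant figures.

After 232 stages the ratio has grown by (√(352.04/349.03))^232 = (352.04/349.03)^(232/2).
= 1.00862^116 = 2.71.

2.71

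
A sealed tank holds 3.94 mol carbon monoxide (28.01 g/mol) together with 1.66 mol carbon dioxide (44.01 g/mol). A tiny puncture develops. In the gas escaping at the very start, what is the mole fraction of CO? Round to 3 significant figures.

The effusion rate of species i is ∝ p_i/√M_i ∝ n_i/√M_i.
So x_CO in the escaping gas = (n_CO/√M_CO) / Σ(n_i/√M_i)
= (3.94/√28.01) / (3.94/√28.01 + 1.66/√44.01) = 0.7445/(0.7445 + 0.2502) = 0.748.

0.748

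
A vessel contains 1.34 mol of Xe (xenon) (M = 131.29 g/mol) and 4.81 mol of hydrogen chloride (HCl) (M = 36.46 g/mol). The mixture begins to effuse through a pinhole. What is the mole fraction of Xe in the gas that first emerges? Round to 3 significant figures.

Each component's effusion rate ∝ (its partial pressure)·(1/√M) ∝ n_i/√M_i.
So x_Xe in the escaping gas = (n_Xe/√M_Xe) / Σ(n_i/√M_i)
= (1.34/√131.29) / (1.34/√131.29 + 4.81/√36.46) = 0.1169/(0.1169 + 0.7966) = 0.128.

0.128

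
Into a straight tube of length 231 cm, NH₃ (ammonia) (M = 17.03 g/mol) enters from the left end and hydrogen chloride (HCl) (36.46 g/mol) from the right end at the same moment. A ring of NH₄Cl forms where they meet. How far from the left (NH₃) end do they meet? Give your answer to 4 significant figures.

137.2 cm

The fronts meet when d_NH₃ + d_HCl = L with d_NH₃/d_HCl = √(M_HCl/M_NH₃) (Graham's law). Here √(M_HCl/M_NH₃) = √(36.46/17.03) = 1.463.
With d_NH₃ + d_HCl = 231 cm, d_HCl = 231/(1 + 1.463) = 93.78 cm.
d_NH₃ = 231 − 93.78 = 137.2 cm.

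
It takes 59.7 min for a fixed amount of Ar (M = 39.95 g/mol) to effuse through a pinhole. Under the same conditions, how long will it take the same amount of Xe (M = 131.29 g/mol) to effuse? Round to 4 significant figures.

Since effusion rate ∝ 1/√M, t_Xe/t_Ar = √(M_Xe/M_Ar) = √(131.29/39.95) = √3.286 = 1.813.
So the time for Xe is 59.7 × 1.813 = 108.2 min.

108.2 min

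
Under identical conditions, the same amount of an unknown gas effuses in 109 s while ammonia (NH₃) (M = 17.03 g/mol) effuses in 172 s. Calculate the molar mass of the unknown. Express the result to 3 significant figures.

Graham's law gives t_X/t_NH₃ = √(M_X/M_NH₃).
109/172 = 0.6337 = √(M_X/17.03)
M_X = 17.03 × 0.6337² = 17.03 × 0.4016 = 6.84 g/mol

6.84 g/mol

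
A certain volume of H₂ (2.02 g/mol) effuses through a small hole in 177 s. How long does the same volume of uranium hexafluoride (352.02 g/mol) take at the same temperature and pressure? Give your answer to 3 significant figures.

2340 s

Using Graham's law: t_UF₆/t_H₂ = √(M_UF₆/M_H₂) = √(352.02/2.02) = √174.3 = 13.20.
So the time for UF₆ is 177 × 13.20 = 2340 s.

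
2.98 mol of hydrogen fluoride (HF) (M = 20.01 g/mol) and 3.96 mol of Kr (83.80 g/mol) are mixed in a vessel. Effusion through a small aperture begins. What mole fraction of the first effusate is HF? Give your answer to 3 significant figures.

0.606

Rate_i ∝ x_i/√M_i (Graham's law weighted by mole fraction), so the effusate composition follows n_i/√M_i.
x_HF(eff) = (n_HF/√M_HF) / (n_HF/√M_HF + n_Kr/√M_Kr)
= (2.98/√20.01) / (2.98/√20.01 + 3.96/√83.80) = 0.6662/(0.6662 + 0.4326) = 0.606.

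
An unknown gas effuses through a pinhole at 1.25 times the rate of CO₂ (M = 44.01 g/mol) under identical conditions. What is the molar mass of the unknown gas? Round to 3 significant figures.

28.2 g/mol

Since effusion rate ∝ 1/√M, rate_X/rate_CO₂ = √(M_CO₂/M_X).
1.25 = √(44.01/M_X)
M_X = 44.01 / 1.25² = 44.01 / 1.562 = 28.2 g/mol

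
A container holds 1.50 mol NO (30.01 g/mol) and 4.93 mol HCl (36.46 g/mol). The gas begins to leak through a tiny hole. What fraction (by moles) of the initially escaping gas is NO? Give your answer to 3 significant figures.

0.251

The effusion rate of species i is ∝ p_i/√M_i ∝ n_i/√M_i.
Mole fraction of NO in the effusate = (n_NO/√M_NO) / (n_NO/√M_NO + n_HCl/√M_HCl)
= (1.50/√30.01) / (1.50/√30.01 + 4.93/√36.46) = 0.2738/(0.2738 + 0.8165) = 0.251.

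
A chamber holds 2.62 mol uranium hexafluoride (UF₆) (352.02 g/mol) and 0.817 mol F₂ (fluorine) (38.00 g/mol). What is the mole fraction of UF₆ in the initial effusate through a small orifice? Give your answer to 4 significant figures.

Effusion rate of each component ∝ n_i/√M_i (partial pressure × 1/√M).
x_UF₆(eff) = (n_UF₆/√M_UF₆) / (n_UF₆/√M_UF₆ + n_F₂/√M_F₂)
= (2.62/√352.02) / (2.62/√352.02 + 0.817/√38.00) = 0.1396/(0.1396 + 0.1325) = 0.5131.

0.5131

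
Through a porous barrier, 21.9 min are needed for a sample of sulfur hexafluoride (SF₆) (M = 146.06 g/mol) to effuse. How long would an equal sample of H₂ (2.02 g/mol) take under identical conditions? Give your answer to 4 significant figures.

By Graham's law, t_H₂/t_SF₆ = √(M_H₂/M_SF₆) = √(2.02/146.06) = √0.01383 = 0.1176.
So the time for H₂ is 21.9 × 0.1176 = 2.575 min.

2.575 min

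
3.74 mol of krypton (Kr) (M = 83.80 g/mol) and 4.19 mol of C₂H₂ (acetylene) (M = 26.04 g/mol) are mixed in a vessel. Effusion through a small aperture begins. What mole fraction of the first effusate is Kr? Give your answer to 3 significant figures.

0.332

The effusion rate of species i is ∝ p_i/√M_i ∝ n_i/√M_i.
Mole fraction of Kr in the effusate = (n_Kr/√M_Kr) / (n_Kr/√M_Kr + n_C₂H₂/√M_C₂H₂)
= (3.74/√83.80) / (3.74/√83.80 + 4.19/√26.04) = 0.4086/(0.4086 + 0.8211) = 0.332.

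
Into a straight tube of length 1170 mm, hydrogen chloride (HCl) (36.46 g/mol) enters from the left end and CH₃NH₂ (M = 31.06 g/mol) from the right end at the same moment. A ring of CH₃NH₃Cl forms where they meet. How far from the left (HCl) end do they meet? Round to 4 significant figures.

Graham's law gives d_HCl/d_CH₃NH₂ = rate_HCl/rate_CH₃NH₂ = √(M_CH₃NH₂/M_HCl) = √(31.06/36.46) = 0.9230.
With d_HCl + d_CH₃NH₂ = 1170 mm, d_CH₃NH₂ = 1170/(1 + 0.9230) = 608.4 mm.
d_HCl = 1170 − 608.4 = 561.6 mm.

561.6 mm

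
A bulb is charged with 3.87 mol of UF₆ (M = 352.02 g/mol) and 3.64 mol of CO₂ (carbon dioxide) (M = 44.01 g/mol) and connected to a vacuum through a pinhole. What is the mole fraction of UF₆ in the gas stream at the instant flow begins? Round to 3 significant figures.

0.273

Effusion rate of each component ∝ n_i/√M_i (partial pressure × 1/√M).
So x_UF₆ in the escaping gas = (n_UF₆/√M_UF₆) / Σ(n_i/√M_i)
= (3.87/√352.02) / (3.87/√352.02 + 3.64/√44.01) = 0.2063/(0.2063 + 0.5487) = 0.273.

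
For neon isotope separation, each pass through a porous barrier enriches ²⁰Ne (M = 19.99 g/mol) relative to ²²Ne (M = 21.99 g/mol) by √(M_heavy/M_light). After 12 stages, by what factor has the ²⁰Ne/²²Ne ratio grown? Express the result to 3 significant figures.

1.77

The single-stage factor is √(M_heavy/M_light), so 12 stages give [√(21.99/19.99)]^12 = (21.99/19.99)^(12/2).
= 1.10005^6 = 1.77.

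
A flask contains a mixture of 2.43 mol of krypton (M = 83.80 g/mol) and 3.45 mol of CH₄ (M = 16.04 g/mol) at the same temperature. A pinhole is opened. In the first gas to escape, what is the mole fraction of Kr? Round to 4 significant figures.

The effusion rate of species i is ∝ p_i/√M_i ∝ n_i/√M_i.
Mole fraction of Kr in the effusate = (n_Kr/√M_Kr) / (n_Kr/√M_Kr + n_CH₄/√M_CH₄)
= (2.43/√83.80) / (2.43/√83.80 + 3.45/√16.04) = 0.2655/(0.2655 + 0.8614) = 0.2356.

0.2356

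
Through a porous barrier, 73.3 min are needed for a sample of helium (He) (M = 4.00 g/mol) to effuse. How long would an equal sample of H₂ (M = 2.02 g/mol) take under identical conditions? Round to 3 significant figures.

52.1 min

From Graham's law, t_H₂/t_He = √(M_H₂/M_He) = √(2.02/4.00) = √0.5050 = 0.7106.
So the time for H₂ is 73.3 × 0.7106 = 52.1 min.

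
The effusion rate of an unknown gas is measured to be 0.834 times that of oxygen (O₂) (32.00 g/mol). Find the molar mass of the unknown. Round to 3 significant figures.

From Graham's law, rate_X/rate_O₂ = √(M_O₂/M_X).
0.834 = √(32.00/M_X)
M_X = 32.00 / 0.834² = 32.00 / 0.6956 = 46.0 g/mol

46.0 g/mol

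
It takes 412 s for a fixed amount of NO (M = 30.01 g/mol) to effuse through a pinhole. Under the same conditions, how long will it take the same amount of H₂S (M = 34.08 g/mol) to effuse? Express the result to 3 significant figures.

Using Graham's law: t_H₂S/t_NO = √(M_H₂S/M_NO) = √(34.08/30.01) = √1.136 = 1.066.
So the time for H₂S is 412 × 1.066 = 439 s.

439 s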